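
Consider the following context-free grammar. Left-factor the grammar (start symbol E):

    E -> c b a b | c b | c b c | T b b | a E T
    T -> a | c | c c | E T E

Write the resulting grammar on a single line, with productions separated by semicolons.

E -> T b b | a E T | c b E'; T -> a | E T E | c T'; E' -> a b | ε | c; T' -> ε | c

E has alternatives sharing prefix 'c b': factor to E → c b E' with E' → a b | ε | c.
T has alternatives sharing prefix 'c': factor to T → c T' with T' → ε | c.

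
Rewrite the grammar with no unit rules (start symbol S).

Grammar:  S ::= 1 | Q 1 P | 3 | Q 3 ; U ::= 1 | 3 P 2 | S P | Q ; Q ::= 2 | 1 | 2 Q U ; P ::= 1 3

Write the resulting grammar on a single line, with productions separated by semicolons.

Unit pairs: U ⇒* {Q}.
For each unit pair (A, B), copy every non-unit production of B to A, then drop all unit productions.

S ::= 1 | Q 1 P | 3 | Q 3; U ::= 1 | 3 P 2 | S P | 2 | 2 Q U; Q ::= 2 | 1 | 2 Q U; P ::= 1 3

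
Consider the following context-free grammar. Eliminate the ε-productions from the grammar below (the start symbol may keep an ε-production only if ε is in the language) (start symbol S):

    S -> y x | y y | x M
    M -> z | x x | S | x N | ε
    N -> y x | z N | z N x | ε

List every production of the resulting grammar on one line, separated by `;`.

S -> y x | y y | x M | x; M -> z | x x | S | x N | x; N -> y x | z N | z | z N x | z x

The nullable symbols are {M, N}.
ε ∉ L(G), so no ε-production is kept.
Add the nullable-subset variants: S → x M gives x M | x. M → x N gives x N | x. N → z N gives z N | z. N → z N x gives z N x | z x.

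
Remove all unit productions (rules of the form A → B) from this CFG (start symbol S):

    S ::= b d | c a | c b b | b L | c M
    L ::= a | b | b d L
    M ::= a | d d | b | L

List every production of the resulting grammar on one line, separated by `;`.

Unit pairs: M ⇒* {L}.
Replace each nonterminal's rules with the union of the non-unit rules of every nonterminal it unit-derives.

S ::= b d | c a | c b b | b L | c M; L ::= a | b | b d L; M ::= a | b | b d L | d d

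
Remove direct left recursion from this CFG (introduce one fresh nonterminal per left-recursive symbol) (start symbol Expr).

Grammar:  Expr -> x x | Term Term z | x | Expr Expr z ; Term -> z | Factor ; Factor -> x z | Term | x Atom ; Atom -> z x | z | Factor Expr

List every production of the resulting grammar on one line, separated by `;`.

Expr -> x x Expr1 | Term Term z Expr1 | x Expr1; Term -> z | Factor; Factor -> x z | Term | x Atom; Atom -> z x | z | Factor Expr; Expr1 -> Expr z Expr1 | ε

Left recursion appears on Expr.
For Expr: α = {Expr z}, β = {x x, Term Term z, x}. Rewrite as Expr → β Expr1 and Expr1 → α Expr1 | ε.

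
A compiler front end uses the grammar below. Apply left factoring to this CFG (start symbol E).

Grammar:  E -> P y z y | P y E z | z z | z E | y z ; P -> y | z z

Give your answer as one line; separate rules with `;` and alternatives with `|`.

E has alternatives sharing prefix 'P y': factor to E → P y E' with E' → z y | E z.
E has alternatives sharing prefix 'z': factor to E → z E'' with E'' → z | E.

E -> y z | P y E' | z E''; P -> y | z z; E' -> z y | E z; E'' -> z | E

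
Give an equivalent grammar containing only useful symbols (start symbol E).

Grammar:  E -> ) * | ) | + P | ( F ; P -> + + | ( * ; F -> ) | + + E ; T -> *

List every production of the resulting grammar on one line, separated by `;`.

E -> ) * | ) | + P | ( F; P -> + + | ( *; F -> ) | + + E

Generating nonterminals: {E, F, P, T}.
Reachable from E after that: {E, F, P}.
Removed useless symbols: {T} and every production mentioning them.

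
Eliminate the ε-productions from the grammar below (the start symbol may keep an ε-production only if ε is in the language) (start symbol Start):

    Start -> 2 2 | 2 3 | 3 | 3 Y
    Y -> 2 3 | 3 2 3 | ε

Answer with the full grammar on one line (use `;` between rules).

Start -> 2 2 | 2 3 | 3 | 3 Y; Y -> 2 3 | 3 2 3

Nullable nonterminals: {Y}.
ε ∉ L(G), so no ε-production is kept.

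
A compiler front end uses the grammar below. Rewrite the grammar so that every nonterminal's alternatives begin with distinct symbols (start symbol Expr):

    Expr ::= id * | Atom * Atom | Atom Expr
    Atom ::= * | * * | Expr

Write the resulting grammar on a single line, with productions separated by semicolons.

Expr has alternatives sharing prefix 'Atom': factor to Expr → Atom Expr1 with Expr1 → * Atom | Expr.
Atom has alternatives sharing prefix '*': factor to Atom → * Atom1 with Atom1 → ε | *.

Expr ::= id * | Atom Expr1; Atom ::= Expr | * Atom1; Expr1 ::= * Atom | Expr; Atom1 ::= ε | *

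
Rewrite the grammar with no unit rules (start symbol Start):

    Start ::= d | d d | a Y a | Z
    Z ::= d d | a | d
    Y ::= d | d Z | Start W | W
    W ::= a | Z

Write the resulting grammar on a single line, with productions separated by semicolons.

Unit pairs: Start ⇒* {Z}; W ⇒* {Z}; Y ⇒* {W, Z}.
Replace each nonterminal's rules with the union of the non-unit rules of every nonterminal it unit-derives.

Start ::= d d | a | d | a Y a; Z ::= d d | a | d; Y ::= d d | a | d | d Z | Start W; W ::= d d | a | d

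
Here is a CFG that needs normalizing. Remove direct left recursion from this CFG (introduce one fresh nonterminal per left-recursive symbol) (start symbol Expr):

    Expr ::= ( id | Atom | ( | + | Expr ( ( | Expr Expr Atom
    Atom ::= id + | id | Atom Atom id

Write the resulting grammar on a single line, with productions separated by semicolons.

Expr ::= ( id Expr1 | Atom Expr1 | ( Expr1 | + Expr1; Atom ::= id + Atom1 | id Atom1; Expr1 ::= ( ( Expr1 | Expr Atom Expr1 | epsilon; Atom1 ::= Atom id Atom1 | epsilon

Left recursion appears on Expr, Atom.
For Expr: α = {( (, Expr Atom}, β = {( id, Atom, (, +}. Rewrite as Expr → β Expr1 and Expr1 → α Expr1 | ε.
For Atom: α = {Atom id}, β = {id +, id}. Rewrite as Atom → β Atom1 and Atom1 → α Atom1 | ε.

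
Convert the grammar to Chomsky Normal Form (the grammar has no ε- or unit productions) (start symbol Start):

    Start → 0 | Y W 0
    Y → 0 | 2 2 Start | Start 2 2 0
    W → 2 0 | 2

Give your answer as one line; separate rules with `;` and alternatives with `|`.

Introduce a nonterminal for each terminal appearing in a rule of length ≥ 2: X1 → 0, X2 → 2.
Binarize each right-hand side of length ≥ 3 by chaining fresh nonterminals (Y1, Y2, …): affected rules were Start → Y W X1; Y → X2 X2 Start; Y → Start X2 X2 X1.

Start → 0 | Y Y1; Y → 0 | X2 Y2 | Start Y3; W → X2 X1 | 2; X1 → 0; X2 → 2; Y1 → W X1; Y2 → X2 Start; Y3 → X2 Y4; Y4 → X2 X1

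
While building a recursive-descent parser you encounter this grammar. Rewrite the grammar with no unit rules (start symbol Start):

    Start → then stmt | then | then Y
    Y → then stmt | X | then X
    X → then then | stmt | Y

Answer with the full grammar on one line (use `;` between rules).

Start → then stmt | then | then Y; Y → then then | stmt | then stmt | then X; X → then then | stmt | then stmt | then X

Unit pairs: X ⇒* {Y}; Y ⇒* {X}.
Replace each nonterminal's rules with the union of the non-unit rules of every nonterminal it unit-derives.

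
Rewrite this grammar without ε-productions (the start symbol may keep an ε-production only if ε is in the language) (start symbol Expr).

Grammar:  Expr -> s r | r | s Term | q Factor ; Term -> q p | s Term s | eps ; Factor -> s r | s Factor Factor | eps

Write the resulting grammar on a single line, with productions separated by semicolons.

The nullable symbols are {Factor, Term}.
ε ∉ L(G), so no ε-production is kept.
Expand every rule over subsets of its nullable positions: Expr → s Term gives s Term | s. Expr → q Factor gives q Factor | q. Term → s Term s gives s Term s | s s. Factor → s Factor Factor gives s Factor Factor | s Factor | s.

Expr -> s r | r | s Term | s | q Factor | q; Term -> q p | s Term s | s s; Factor -> s r | s Factor Factor | s Factor | s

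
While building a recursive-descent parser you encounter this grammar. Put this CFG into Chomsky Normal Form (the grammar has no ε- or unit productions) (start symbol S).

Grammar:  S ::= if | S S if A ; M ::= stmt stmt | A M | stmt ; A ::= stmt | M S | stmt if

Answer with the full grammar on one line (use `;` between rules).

Introduce a nonterminal for each terminal appearing in a rule of length ≥ 2: X1 → if, X2 → stmt.
Binarize each right-hand side of length ≥ 3 by chaining fresh nonterminals (Y1, Y2, …): affected rules were S → S S X1 A.

S ::= if | S Y1; M ::= X2 X2 | A M | stmt; A ::= stmt | M S | X2 X1; X1 ::= if; X2 ::= stmt; Y1 ::= S Y2; Y2 ::= X1 A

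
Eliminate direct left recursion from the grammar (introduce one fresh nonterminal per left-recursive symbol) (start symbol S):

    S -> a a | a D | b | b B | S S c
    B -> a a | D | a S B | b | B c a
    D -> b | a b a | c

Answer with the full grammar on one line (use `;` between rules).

S, B are directly left-recursive.
For S: α = {S c}, β = {a a, a D, b, b B}. Rewrite as S → β S' and S' → α S' | ε.
For B: α = {c a}, β = {a a, D, a S B, b}. Rewrite as B → β B' and B' → α B' | ε.

S -> a a S' | a D S' | b S' | b B S'; B -> a a B' | D B' | a S B B' | b B'; D -> b | a b a | c; S' -> S c S' | ε; B' -> c a B' | ε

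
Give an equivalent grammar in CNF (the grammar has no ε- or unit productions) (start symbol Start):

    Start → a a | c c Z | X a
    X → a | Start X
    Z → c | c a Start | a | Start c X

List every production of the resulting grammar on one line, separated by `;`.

Introduce a nonterminal for each terminal appearing in a rule of length ≥ 2: X1 → a, X2 → c.
Binarize each right-hand side of length ≥ 3 by chaining fresh nonterminals (Y1, Y2, …): affected rules were Start → X2 X2 Z; Z → X2 X1 Start; Z → Start X2 X.

Start → X1 X1 | X2 Y1 | X X1; X → a | Start X; Z → c | X2 Y2 | a | Start Y3; X1 → a; X2 → c; Y1 → X2 Z; Y2 → X1 Start; Y3 → X2 X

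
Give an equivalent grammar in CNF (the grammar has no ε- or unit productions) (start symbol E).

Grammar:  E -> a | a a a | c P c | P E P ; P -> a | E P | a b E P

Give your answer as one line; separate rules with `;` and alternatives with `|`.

Introduce a nonterminal for each terminal appearing in a rule of length ≥ 2: X1 → a, X2 → c, X3 → b.
Binarize each right-hand side of length ≥ 3 by chaining fresh nonterminals (Y1, Y2, …): affected rules were E → X1 X1 X1; E → X2 P X2; E → P E P; P → X1 X3 E P.

E -> a | X1 Y1 | X2 Y2 | P Y3; P -> a | E P | X1 Y4; X1 -> a; X2 -> c; X3 -> b; Y1 -> X1 X1; Y2 -> P X2; Y3 -> E P; Y4 -> X3 Y5; Y5 -> E P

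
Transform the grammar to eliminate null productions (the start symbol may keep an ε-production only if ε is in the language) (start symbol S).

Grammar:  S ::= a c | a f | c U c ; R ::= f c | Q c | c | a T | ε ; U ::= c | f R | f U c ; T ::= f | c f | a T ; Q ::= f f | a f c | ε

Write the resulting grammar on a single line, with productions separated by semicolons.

S ::= a c | a f | c U c; R ::= f c | Q c | c | a T; U ::= c | f R | f | f U c; T ::= f | c f | a T; Q ::= f f | a f c

Nullable nonterminals: {Q, R}.
ε ∉ L(G), so no ε-production is kept.
For each production, add variants omitting each subset of nullable occurrences: R → Q c gives Q c | c. U → f R gives f R | f.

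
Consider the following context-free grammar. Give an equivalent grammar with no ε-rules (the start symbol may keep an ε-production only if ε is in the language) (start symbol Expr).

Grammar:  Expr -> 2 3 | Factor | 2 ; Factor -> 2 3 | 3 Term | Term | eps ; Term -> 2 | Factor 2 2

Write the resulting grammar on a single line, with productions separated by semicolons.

Expr -> 2 3 | Factor | 2 | ε; Factor -> 2 3 | 3 Term | Term; Term -> 2 | Factor 2 2 | 2 2

Nullable set = {Expr, Factor}.
ε ∈ L(G) since Expr is nullable, so keep Expr → ε.
For each production, add variants omitting each subset of nullable occurrences: Term → Factor 2 2 gives Factor 2 2 | 2 2.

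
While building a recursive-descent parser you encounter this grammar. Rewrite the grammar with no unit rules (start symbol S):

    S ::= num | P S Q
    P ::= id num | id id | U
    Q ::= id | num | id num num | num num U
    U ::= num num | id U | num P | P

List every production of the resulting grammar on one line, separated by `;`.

Unit pairs: P ⇒* {U}; U ⇒* {P}.
Replace each nonterminal's rules with the union of the non-unit rules of every nonterminal it unit-derives.

S ::= num | P S Q; P ::= num num | id U | num P | id num | id id; Q ::= id | num | id num num | num num U; U ::= num num | id U | num P | id num | id id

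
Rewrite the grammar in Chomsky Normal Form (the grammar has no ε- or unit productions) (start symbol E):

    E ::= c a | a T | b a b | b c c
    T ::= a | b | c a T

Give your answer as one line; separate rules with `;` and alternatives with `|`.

E ::= X1 X2 | X2 T | X3 Y1 | X3 Y2; T ::= a | b | X1 Y3; X1 ::= c; X2 ::= a; X3 ::= b; Y1 ::= X2 X3; Y2 ::= X1 X1; Y3 ::= X2 T

Introduce a nonterminal for each terminal appearing in a rule of length ≥ 2: X1 → c, X2 → a, X3 → b.
Binarize each right-hand side of length ≥ 3 by chaining fresh nonterminals (Y1, Y2, …): affected rules were E → X3 X2 X3; E → X3 X1 X1; T → X1 X2 T.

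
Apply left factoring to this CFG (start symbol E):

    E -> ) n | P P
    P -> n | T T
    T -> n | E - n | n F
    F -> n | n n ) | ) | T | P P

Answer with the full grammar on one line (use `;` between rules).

T has alternatives sharing prefix 'n': factor to T → n T' with T' → ε | F.
F has alternatives sharing prefix 'n': factor to F → n F' with F' → ε | n ).

E -> ) n | P P; P -> n | T T; T -> E - n | n T'; F -> ) | T | P P | n F'; T' -> ε | F; F' -> ε | n )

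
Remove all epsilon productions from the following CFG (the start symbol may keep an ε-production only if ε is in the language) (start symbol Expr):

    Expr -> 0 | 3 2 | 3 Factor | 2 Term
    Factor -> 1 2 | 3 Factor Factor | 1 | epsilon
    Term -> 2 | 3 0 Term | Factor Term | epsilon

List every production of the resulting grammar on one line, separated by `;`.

Expr -> 0 | 3 2 | 3 Factor | 3 | 2 Term | 2; Factor -> 1 2 | 3 Factor Factor | 3 Factor | 3 | 1; Term -> 2 | 3 0 Term | 3 0 | Factor Term | Factor

The nullable symbols are {Factor, Term}.
ε ∉ L(G), so no ε-production is kept.
Add the nullable-subset variants: Expr → 3 Factor gives 3 Factor | 3. Expr → 2 Term gives 2 Term | 2. Factor → 3 Factor Factor gives 3 Factor Factor | 3 Factor | 3. Term → 3 0 Term gives 3 0 Term | 3 0.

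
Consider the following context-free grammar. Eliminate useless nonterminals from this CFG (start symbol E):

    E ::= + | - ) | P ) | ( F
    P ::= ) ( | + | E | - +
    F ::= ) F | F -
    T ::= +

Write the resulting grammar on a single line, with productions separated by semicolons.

E ::= + | - ) | P ); P ::= ) ( | + | E | - +

Generating nonterminals: {E, P, T}.
Reachable from E after that: {E, P}.
Removed useless symbols: {F, T} and every production mentioning them.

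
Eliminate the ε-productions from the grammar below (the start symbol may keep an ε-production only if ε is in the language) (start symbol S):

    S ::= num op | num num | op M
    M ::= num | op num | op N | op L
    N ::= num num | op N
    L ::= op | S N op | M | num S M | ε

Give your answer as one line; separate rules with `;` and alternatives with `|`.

S ::= num op | num num | op M; M ::= num | op num | op N | op L | op; N ::= num num | op N; L ::= op | S N op | M | num S M

Nullable nonterminals: {L}.
ε ∉ L(G), so no ε-production is kept.
For each production, add variants omitting each subset of nullable occurrences: M → op L gives op L | op.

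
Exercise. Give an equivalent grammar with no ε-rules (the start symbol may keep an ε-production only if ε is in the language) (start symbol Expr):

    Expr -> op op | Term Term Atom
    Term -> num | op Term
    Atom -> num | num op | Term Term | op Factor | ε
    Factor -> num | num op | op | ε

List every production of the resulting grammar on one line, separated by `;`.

The nullable symbols are {Atom, Factor}.
ε ∉ L(G), so no ε-production is kept.
For each production, add variants omitting each subset of nullable occurrences: Expr → Term Term Atom gives Term Term Atom | Term Term. Atom → op Factor gives op Factor | op.

Expr -> op op | Term Term Atom | Term Term; Term -> num | op Term; Atom -> num | num op | Term Term | op Factor | op; Factor -> num | num op | op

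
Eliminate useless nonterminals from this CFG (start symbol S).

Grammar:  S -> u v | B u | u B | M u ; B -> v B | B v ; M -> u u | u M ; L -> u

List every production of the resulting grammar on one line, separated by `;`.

Generating nonterminals: {L, M, S}.
Reachable from S after that: {M, S}.
Removed useless symbols: {B, L} and every production mentioning them.

S -> u v | M u; M -> u u | u M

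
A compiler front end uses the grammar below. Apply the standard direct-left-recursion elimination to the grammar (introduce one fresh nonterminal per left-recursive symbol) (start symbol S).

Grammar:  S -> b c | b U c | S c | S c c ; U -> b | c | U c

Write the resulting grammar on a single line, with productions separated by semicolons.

S, U are directly left-recursive.
For S: α = {c, c c}, β = {b c, b U c}. Rewrite as S → β S' and S' → α S' | ε.
For U: α = {c}, β = {b, c}. Rewrite as U → β U' and U' → α U' | ε.

S -> b c S' | b U c S'; U -> b U' | c U'; S' -> c S' | c c S' | ε; U' -> c U' | ε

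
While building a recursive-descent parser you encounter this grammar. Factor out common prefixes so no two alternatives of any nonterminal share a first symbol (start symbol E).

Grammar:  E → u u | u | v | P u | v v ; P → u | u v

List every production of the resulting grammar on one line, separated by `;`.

E → P u | u E' | v E''; P → u P'; E' → u | ε; E'' → ε | v; P' → ε | v

E has alternatives sharing prefix 'u': factor to E → u E' with E' → u | ε.
E has alternatives sharing prefix 'v': factor to E → v E'' with E'' → ε | v.
P has alternatives sharing prefix 'u': factor to P → u P' with P' → ε | v.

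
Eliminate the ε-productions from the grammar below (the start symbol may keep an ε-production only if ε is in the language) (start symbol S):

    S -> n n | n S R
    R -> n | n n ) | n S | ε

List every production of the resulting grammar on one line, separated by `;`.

Nullable nonterminals: {R}.
ε ∉ L(G), so no ε-production is kept.
For each production, add variants omitting each subset of nullable occurrences: S → n S R gives n S R | n S.

S -> n n | n S R | n S; R -> n | n n ) | n S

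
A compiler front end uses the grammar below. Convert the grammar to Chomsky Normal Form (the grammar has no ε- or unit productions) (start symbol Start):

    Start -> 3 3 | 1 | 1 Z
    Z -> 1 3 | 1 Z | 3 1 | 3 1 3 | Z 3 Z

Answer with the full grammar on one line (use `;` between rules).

Introduce a nonterminal for each terminal appearing in a rule of length ≥ 2: X1 → 3, X2 → 1.
Binarize each right-hand side of length ≥ 3 by chaining fresh nonterminals (Y1, Y2, …): affected rules were Z → X1 X2 X1; Z → Z X1 Z.

Start -> X1 X1 | 1 | X2 Z; Z -> X2 X1 | X2 Z | X1 X2 | X1 Y1 | Z Y2; X1 -> 3; X2 -> 1; Y1 -> X2 X1; Y2 -> X1 Z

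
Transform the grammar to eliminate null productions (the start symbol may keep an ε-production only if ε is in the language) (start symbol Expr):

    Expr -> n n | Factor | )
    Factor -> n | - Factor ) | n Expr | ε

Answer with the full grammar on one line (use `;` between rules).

Nullable set = {Expr, Factor}.
ε ∈ L(G) since Expr is nullable, so keep Expr → ε.
Expand every rule over subsets of its nullable positions: Factor → - Factor ) gives - Factor ) | - ).

Expr -> n n | Factor | ) | ε; Factor -> n | - Factor ) | - ) | n Expr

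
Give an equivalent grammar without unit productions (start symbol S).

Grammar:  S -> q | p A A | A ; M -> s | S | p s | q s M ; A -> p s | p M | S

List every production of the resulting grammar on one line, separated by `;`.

S -> q | p A A | p s | p M; M -> p s | p M | q | p A A | s | q s M; A -> q | p A A | p s | p M

Unit pairs: A ⇒* {S}; M ⇒* {A, S}; S ⇒* {A}.
Replace each nonterminal's rules with the union of the non-unit rules of every nonterminal it unit-derives.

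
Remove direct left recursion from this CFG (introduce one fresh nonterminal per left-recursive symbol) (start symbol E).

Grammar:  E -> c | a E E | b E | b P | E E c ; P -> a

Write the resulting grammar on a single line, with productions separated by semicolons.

E -> c E' | a E E E' | b E E' | b P E'; P -> a; E' -> E c E' | ε

Left recursion appears on E.
For E: α = {E c}, β = {c, a E E, b E, b P}. Rewrite as E → β E' and E' → α E' | ε.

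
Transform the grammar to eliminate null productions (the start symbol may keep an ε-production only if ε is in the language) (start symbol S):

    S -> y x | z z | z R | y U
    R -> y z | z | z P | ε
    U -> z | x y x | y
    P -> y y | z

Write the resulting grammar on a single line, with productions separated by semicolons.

S -> y x | z z | z R | z | y U; R -> y z | z | z P; U -> z | x y x | y; P -> y y | z

Nullable nonterminals: {R}.
ε ∉ L(G), so no ε-production is kept.
Expand every rule over subsets of its nullable positions: S → z R gives z R | z.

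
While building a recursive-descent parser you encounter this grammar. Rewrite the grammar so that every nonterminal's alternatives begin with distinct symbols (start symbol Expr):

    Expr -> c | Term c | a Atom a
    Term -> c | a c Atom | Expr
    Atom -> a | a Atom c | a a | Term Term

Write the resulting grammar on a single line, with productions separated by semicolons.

Expr -> c | Term c | a Atom a; Term -> c | a c Atom | Expr; Atom -> Term Term | a Atom1; Atom1 -> ε | Atom c | a

Atom has alternatives sharing prefix 'a': factor to Atom → a Atom1 with Atom1 → ε | Atom c | a.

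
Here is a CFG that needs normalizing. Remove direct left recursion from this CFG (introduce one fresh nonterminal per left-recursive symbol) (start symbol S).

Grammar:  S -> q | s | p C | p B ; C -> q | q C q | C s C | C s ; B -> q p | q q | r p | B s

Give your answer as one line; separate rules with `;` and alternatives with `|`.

S -> q | s | p C | p B; C -> q C' | q C q C'; B -> q p B' | q q B' | r p B'; C' -> s C C' | s C' | ε; B' -> s B' | ε

Left recursion appears on C, B.
For C: α = {s C, s}, β = {q, q C q}. Rewrite as C → β C' and C' → α C' | ε.
For B: α = {s}, β = {q p, q q, r p}. Rewrite as B → β B' and B' → α B' | ε.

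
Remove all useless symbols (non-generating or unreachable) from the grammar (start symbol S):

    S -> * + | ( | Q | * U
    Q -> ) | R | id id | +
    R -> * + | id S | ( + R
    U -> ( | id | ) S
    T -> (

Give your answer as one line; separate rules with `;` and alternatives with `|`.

Generating nonterminals: {Q, R, S, T, U}.
Reachable from S after that: {Q, R, S, U}.
Removed useless symbols: {T} and every production mentioning them.

S -> * + | ( | Q | * U; Q -> ) | R | id id | +; R -> * + | id S | ( + R; U -> ( | id | ) S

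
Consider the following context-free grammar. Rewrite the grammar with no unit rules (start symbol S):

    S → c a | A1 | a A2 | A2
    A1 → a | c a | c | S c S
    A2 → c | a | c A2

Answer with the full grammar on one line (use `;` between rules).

S → c | a | c A2 | c a | S c S | a A2; A1 → a | c a | c | S c S; A2 → c | a | c A2

Unit pairs: S ⇒* {A1, A2}.
For every A with A ⇒* B via unit rules, add B's non-unit alternatives to A; then delete every rule of the form X → Y.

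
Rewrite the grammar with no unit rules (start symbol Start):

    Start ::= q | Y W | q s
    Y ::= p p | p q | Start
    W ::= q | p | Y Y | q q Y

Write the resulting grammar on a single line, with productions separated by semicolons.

Unit pairs: Y ⇒* {Start}.
Replace each nonterminal's rules with the union of the non-unit rules of every nonterminal it unit-derives.

Start ::= q | Y W | q s; Y ::= q | Y W | q s | p p | p q; W ::= q | p | Y Y | q q Y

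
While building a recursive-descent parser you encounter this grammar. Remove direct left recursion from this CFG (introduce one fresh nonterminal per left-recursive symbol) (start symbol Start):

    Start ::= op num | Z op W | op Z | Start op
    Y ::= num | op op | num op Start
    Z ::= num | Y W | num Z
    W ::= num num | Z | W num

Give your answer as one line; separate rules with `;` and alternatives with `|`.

Start ::= op num Start1 | Z op W Start1 | op Z Start1; Y ::= num | op op | num op Start; Z ::= num | Y W | num Z; W ::= num num W1 | Z W1; Start1 ::= op Start1 | ε; W1 ::= num W1 | ε

Left recursion appears on Start, W.
For Start: α = {op}, β = {op num, Z op W, op Z}. Rewrite as Start → β Start1 and Start1 → α Start1 | ε.
For W: α = {num}, β = {num num, Z}. Rewrite as W → β W1 and W1 → α W1 | ε.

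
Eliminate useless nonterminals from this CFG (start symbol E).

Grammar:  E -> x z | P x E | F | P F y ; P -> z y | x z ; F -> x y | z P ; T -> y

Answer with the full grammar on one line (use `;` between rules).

Generating nonterminals: {E, F, P, T}.
Reachable from E after that: {E, F, P}.
Removed useless symbols: {T} and every production mentioning them.

E -> x z | P x E | F | P F y; P -> z y | x z; F -> x y | z P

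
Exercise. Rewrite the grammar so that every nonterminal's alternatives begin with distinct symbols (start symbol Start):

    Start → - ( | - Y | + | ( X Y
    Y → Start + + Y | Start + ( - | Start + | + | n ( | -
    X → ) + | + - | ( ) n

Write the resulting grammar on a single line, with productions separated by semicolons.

Start has alternatives sharing prefix '-': factor to Start → - Start1 with Start1 → ( | Y.
Y has alternatives sharing prefix 'Start +': factor to Y → Start + Y1 with Y1 → + Y | ( - | ε.

Start → + | ( X Y | - Start1; Y → + | n ( | - | Start + Y1; X → ) + | + - | ( ) n; Start1 → ( | Y; Y1 → + Y | ( - | epsilon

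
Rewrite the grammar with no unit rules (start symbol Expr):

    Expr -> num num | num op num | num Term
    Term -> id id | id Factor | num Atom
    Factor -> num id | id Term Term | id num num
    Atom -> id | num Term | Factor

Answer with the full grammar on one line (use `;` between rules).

Unit pairs: Atom ⇒* {Factor}.
For every A with A ⇒* B via unit rules, add B's non-unit alternatives to A; then delete every rule of the form X → Y.

Expr -> num num | num op num | num Term; Term -> id id | id Factor | num Atom; Factor -> num id | id Term Term | id num num; Atom -> id | num Term | num id | id Term Term | id num num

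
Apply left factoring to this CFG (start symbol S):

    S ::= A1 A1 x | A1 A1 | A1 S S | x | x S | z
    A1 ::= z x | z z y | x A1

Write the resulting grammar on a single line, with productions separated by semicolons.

S ::= z | A1 S' | x S''; A1 ::= x A1 | z A1'; S' ::= S S | A1 S'''; S'' ::= ε | S; A1' ::= x | z y; S''' ::= x | ε

S has alternatives sharing prefix 'A1': factor to S → A1 S' with S' → A1 x | A1 | S S.
S has alternatives sharing prefix 'x': factor to S → x S'' with S'' → ε | S.
A1 has alternatives sharing prefix 'z': factor to A1 → z A1' with A1' → x | z y.
S' has alternatives sharing prefix 'A1': factor to S' → A1 S''' with S''' → x | ε.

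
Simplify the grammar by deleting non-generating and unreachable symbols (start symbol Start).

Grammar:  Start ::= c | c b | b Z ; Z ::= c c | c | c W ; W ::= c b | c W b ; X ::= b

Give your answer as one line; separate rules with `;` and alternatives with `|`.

Generating nonterminals: {Start, W, X, Z}.
Reachable from Start after that: {Start, W, Z}.
Removed useless symbols: {X} and every production mentioning them.

Start ::= c | c b | b Z; Z ::= c c | c | c W; W ::= c b | c W b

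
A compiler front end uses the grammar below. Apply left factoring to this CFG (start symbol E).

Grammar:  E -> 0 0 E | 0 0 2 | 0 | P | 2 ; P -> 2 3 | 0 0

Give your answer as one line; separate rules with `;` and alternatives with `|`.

E -> P | 2 | 0 E'; P -> 2 3 | 0 0; E' -> epsilon | 0 E''; E'' -> E | 2

E has alternatives sharing prefix '0': factor to E → 0 E' with E' → 0 E | 0 2 | ε.
E' has alternatives sharing prefix '0': factor to E' → 0 E'' with E'' → E | 2.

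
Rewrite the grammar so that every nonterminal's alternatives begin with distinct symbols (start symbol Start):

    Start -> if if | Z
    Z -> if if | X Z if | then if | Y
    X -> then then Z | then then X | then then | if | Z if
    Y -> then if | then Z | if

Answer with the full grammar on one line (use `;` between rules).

Start -> if if | Z; Z -> if if | X Z if | then if | Y; X -> if | Z if | then then X1; Y -> if | then Y1; X1 -> Z | X | epsilon; Y1 -> if | Z

X has alternatives sharing prefix 'then then': factor to X → then then X1 with X1 → Z | X | ε.
Y has alternatives sharing prefix 'then': factor to Y → then Y1 with Y1 → if | Z.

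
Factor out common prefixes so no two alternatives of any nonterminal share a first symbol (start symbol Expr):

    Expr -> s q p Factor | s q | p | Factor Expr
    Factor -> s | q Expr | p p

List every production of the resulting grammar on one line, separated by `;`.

Expr -> p | Factor Expr | s q Expr1; Factor -> s | q Expr | p p; Expr1 -> p Factor | epsilon

Expr has alternatives sharing prefix 's q': factor to Expr → s q Expr1 with Expr1 → p Factor | ε.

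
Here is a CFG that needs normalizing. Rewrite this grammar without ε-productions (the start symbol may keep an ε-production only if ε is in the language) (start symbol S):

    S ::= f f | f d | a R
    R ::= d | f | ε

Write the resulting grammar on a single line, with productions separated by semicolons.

S ::= f f | f d | a R | a; R ::= d | f

Nullable nonterminals: {R}.
ε ∉ L(G), so no ε-production is kept.
For each production, add variants omitting each subset of nullable occurrences: S → a R gives a R | a.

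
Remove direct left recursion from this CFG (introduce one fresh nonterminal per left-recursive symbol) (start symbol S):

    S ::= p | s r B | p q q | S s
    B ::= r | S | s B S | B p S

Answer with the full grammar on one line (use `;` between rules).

Left recursion appears on S, B.
For S: α = {s}, β = {p, s r B, p q q}. Rewrite as S → β S' and S' → α S' | ε.
For B: α = {p S}, β = {r, S, s B S}. Rewrite as B → β B' and B' → α B' | ε.

S ::= p S' | s r B S' | p q q S'; B ::= r B' | S B' | s B S B'; S' ::= s S' | epsilon; B' ::= p S B' | epsilon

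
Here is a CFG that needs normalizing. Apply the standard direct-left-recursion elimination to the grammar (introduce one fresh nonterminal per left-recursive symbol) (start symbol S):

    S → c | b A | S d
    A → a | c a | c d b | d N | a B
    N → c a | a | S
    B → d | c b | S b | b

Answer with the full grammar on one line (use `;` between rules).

Left recursion appears on S.
For S: α = {d}, β = {c, b A}. Rewrite as S → β S' and S' → α S' | ε.

S → c S' | b A S'; A → a | c a | c d b | d N | a B; N → c a | a | S; B → d | c b | S b | b; S' → d S' | ε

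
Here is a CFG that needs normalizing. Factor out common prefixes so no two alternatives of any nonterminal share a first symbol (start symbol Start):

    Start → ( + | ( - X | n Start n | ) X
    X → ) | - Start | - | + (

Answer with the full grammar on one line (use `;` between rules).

Start → n Start n | ) X | ( Start1; X → ) | + ( | - X1; Start1 → + | - X; X1 → Start | ε

Start has alternatives sharing prefix '(': factor to Start → ( Start1 with Start1 → + | - X.
X has alternatives sharing prefix '-': factor to X → - X1 with X1 → Start | ε.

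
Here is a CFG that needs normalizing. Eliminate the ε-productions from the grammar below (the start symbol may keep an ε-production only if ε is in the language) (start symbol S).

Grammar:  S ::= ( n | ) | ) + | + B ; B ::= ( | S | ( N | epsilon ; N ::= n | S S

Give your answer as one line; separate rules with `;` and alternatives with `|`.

S ::= ( n | ) | ) + | + B | +; B ::= ( | S | ( N; N ::= n | S S

Nullable nonterminals: {B}.
ε ∉ L(G), so no ε-production is kept.
For each production, add variants omitting each subset of nullable occurrences: S → + B gives + B | +.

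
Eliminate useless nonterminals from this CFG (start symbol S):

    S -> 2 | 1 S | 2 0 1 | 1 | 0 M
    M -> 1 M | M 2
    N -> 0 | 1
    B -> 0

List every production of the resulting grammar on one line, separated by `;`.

Generating nonterminals: {B, N, S}.
Reachable from S after that: {S}.
Removed useless symbols: {B, M, N} and every production mentioning them.

S -> 2 | 1 S | 2 0 1 | 1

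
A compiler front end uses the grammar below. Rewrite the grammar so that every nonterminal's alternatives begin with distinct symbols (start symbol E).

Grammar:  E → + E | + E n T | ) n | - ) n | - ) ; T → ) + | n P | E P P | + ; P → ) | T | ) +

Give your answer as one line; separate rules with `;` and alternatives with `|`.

E has alternatives sharing prefix '+ E': factor to E → + E E' with E' → ε | n T.
E has alternatives sharing prefix '- )': factor to E → - ) E'' with E'' → n | ε.
P has alternatives sharing prefix ')': factor to P → ) P' with P' → ε | +.

E → ) n | + E E' | - ) E''; T → ) + | n P | E P P | +; P → T | ) P'; E' → ε | n T; E'' → n | ε; P' → ε | +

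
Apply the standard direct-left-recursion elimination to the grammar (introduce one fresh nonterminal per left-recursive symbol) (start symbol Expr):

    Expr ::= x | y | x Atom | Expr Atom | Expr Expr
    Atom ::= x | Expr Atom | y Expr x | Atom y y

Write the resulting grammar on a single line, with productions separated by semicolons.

Directly left-recursive nonterminals: Expr, Atom.
For Expr: α = {Atom, Expr}, β = {x, y, x Atom}. Rewrite as Expr → β Expr1 and Expr1 → α Expr1 | ε.
For Atom: α = {y y}, β = {x, Expr Atom, y Expr x}. Rewrite as Atom → β Atom1 and Atom1 → α Atom1 | ε.

Expr ::= x Expr1 | y Expr1 | x Atom Expr1; Atom ::= x Atom1 | Expr Atom Atom1 | y Expr x Atom1; Expr1 ::= Atom Expr1 | Expr Expr1 | ε; Atom1 ::= y y Atom1 | ε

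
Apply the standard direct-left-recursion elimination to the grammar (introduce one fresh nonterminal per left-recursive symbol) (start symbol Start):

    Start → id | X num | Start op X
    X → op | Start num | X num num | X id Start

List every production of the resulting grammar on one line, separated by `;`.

Directly left-recursive nonterminals: Start, X.
For Start: α = {op X}, β = {id, X num}. Rewrite as Start → β Start1 and Start1 → α Start1 | ε.
For X: α = {num num, id Start}, β = {op, Start num}. Rewrite as X → β X1 and X1 → α X1 | ε.

Start → id Start1 | X num Start1; X → op X1 | Start num X1; Start1 → op X Start1 | eps; X1 → num num X1 | id Start X1 | eps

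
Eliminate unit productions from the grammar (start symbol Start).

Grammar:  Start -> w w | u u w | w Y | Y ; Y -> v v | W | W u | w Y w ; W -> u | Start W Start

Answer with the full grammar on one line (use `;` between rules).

Unit pairs: Start ⇒* {W, Y}; Y ⇒* {W}.
Replace each nonterminal's rules with the union of the non-unit rules of every nonterminal it unit-derives.

Start -> w w | u u w | w Y | u | Start W Start | v v | W u | w Y w; Y -> u | Start W Start | v v | W u | w Y w; W -> u | Start W Start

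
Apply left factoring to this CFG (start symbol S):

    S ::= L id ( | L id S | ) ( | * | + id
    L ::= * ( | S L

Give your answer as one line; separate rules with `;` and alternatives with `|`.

S ::= ) ( | * | + id | L id S'; L ::= * ( | S L; S' ::= ( | S

S has alternatives sharing prefix 'L id': factor to S → L id S' with S' → ( | S.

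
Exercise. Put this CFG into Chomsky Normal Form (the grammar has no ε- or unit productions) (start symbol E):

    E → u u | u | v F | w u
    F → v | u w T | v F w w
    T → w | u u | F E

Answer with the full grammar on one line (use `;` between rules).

E → X1 X1 | u | X2 F | X3 X1; F → v | X1 Y1 | X2 Y2; T → w | X1 X1 | F E; X1 → u; X2 → v; X3 → w; Y1 → X3 T; Y2 → F Y3; Y3 → X3 X3

Introduce a nonterminal for each terminal appearing in a rule of length ≥ 2: X1 → u, X2 → v, X3 → w.
Binarize each right-hand side of length ≥ 3 by chaining fresh nonterminals (Y1, Y2, …): affected rules were F → X1 X3 T; F → X2 F X3 X3.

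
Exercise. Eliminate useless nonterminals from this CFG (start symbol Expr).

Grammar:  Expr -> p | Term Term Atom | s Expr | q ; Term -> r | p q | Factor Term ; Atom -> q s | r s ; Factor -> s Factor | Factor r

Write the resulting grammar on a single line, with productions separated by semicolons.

Generating nonterminals: {Atom, Expr, Term}.
Reachable from Expr after that: {Atom, Expr, Term}.
Removed useless symbols: {Factor} and every production mentioning them.

Expr -> p | Term Term Atom | s Expr | q; Term -> r | p q; Atom -> q s | r s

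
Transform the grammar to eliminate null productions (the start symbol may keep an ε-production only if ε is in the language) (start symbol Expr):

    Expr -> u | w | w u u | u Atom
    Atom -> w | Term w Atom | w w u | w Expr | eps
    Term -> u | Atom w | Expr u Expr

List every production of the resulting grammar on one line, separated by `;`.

Nullable set = {Atom}.
ε ∉ L(G), so no ε-production is kept.
For each production, add variants omitting each subset of nullable occurrences: Atom → Term w Atom gives Term w Atom | Term w. Term → Atom w gives Atom w | w.

Expr -> u | w | w u u | u Atom; Atom -> w | Term w Atom | Term w | w w u | w Expr; Term -> u | Atom w | w | Expr u Expr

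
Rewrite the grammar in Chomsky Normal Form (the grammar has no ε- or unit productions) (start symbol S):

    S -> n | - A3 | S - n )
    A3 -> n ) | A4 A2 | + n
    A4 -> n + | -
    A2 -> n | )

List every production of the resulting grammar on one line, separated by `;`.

Introduce a nonterminal for each terminal appearing in a rule of length ≥ 2: X1 → -, X2 → n, X3 → ), X4 → +.
Binarize each right-hand side of length ≥ 3 by chaining fresh nonterminals (Y1, Y2, …): affected rules were S → S X1 X2 X3.

S -> n | X1 A3 | S Y1; A3 -> X2 X3 | A4 A2 | X4 X2; A4 -> X2 X4 | -; A2 -> n | ); X1 -> -; X2 -> n; X3 -> ); X4 -> +; Y1 -> X1 Y2; Y2 -> X2 X3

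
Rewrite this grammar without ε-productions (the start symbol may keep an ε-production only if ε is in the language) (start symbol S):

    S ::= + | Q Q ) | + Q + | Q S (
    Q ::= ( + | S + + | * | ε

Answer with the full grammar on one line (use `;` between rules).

S ::= + | Q Q ) | Q ) | ) | + Q + | + + | Q S ( | S (; Q ::= ( + | S + + | *

Nullable nonterminals: {Q}.
ε ∉ L(G), so no ε-production is kept.
For each production, add variants omitting each subset of nullable occurrences: S → Q Q ) gives Q Q ) | Q ) | ). S → + Q + gives + Q + | + +. S → Q S ( gives Q S ( | S (.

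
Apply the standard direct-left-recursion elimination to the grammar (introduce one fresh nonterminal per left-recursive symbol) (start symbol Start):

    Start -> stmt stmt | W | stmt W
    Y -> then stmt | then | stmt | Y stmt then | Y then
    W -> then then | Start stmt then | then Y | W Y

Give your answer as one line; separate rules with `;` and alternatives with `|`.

Y, W are directly left-recursive.
For Y: α = {stmt then, then}, β = {then stmt, then, stmt}. Rewrite as Y → β Y1 and Y1 → α Y1 | ε.
For W: α = {Y}, β = {then then, Start stmt then, then Y}. Rewrite as W → β W1 and W1 → α W1 | ε.

Start -> stmt stmt | W | stmt W; Y -> then stmt Y1 | then Y1 | stmt Y1; W -> then then W1 | Start stmt then W1 | then Y W1; Y1 -> stmt then Y1 | then Y1 | ε; W1 -> Y W1 | ε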